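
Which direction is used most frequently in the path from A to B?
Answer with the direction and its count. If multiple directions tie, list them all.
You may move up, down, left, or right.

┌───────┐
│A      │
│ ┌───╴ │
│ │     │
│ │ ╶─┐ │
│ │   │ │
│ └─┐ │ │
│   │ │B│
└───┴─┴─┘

Directions: right, right, right, down, down, down
Counts: {'right': 3, 'down': 3}
Most common: down and right (tied at 3 times each)

Solution:

┌───────┐
│A → → ↓│
│ ┌───╴ │
│ │    ↓│
│ │ ╶─┐ │
│ │   │↓│
│ └─┐ │ │
│   │ │B│
└───┴─┴─┘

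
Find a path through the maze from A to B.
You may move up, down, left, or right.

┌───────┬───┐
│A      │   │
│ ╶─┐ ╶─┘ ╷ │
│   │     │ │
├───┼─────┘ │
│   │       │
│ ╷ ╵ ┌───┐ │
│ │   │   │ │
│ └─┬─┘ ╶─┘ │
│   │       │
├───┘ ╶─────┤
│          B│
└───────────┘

Finding the shortest path through the maze:
Path length: 18 steps
Directions: right → right → down → right → right → up → right → down → down → down → down → left → left → left → down → right → right → right

Solution:

┌───────┬───┐
│A → ↓  │↱ ↓│
│ ╶─┐ ╶─┘ ╷ │
│   │↳ → ↑│↓│
├───┼─────┘ │
│   │      ↓│
│ ╷ ╵ ┌───┐ │
│ │   │   │↓│
│ └─┬─┘ ╶─┘ │
│   │↓ ← ← ↲│
├───┘ ╶─────┤
│    ↳ → → B│
└───────────┘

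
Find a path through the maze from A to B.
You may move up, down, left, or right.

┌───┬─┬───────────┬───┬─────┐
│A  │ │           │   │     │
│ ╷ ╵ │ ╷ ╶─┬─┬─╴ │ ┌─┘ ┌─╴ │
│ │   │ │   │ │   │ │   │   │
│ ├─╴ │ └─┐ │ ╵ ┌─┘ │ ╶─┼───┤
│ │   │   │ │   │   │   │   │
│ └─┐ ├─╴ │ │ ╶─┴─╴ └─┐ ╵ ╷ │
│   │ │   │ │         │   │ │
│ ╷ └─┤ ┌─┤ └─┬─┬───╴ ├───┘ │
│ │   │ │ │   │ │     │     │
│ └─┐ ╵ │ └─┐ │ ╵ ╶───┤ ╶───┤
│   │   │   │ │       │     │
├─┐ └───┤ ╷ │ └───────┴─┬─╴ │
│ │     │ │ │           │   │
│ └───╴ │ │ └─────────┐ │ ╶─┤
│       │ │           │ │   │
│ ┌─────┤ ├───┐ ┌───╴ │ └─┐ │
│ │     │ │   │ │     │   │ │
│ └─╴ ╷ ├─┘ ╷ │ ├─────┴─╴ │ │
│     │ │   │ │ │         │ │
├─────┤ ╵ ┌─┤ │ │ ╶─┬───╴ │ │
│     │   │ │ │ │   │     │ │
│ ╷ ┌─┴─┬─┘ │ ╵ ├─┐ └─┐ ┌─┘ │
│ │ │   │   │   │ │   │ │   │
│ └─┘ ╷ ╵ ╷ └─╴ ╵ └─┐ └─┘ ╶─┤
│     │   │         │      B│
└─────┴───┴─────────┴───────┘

Finding the shortest path through the maze:
Path length: 45 steps
Directions: down → down → down → right → down → right → down → right → up → up → right → up → left → up → up → right → down → right → down → down → down → right → down → down → right → right → right → right → right → down → down → right → down → left → left → left → left → down → right → down → right → down → right → right → right

Solution:

┌───┬─┬───────────┬───┬─────┐
│A  │ │↱ ↓        │   │     │
│ ╷ ╵ │ ╷ ╶─┬─┬─╴ │ ┌─┘ ┌─╴ │
│↓│   │↑│↳ ↓│ │   │ │   │   │
│ ├─╴ │ └─┐ │ ╵ ┌─┘ │ ╶─┼───┤
│↓│   │↑ ↰│↓│   │   │   │   │
│ └─┐ ├─╴ │ │ ╶─┴─╴ └─┐ ╵ ╷ │
│↳ ↓│ │↱ ↑│↓│         │   │ │
│ ╷ └─┤ ┌─┤ └─┬─┬───╴ ├───┘ │
│ │↳ ↓│↑│ │↳ ↓│ │     │     │
│ └─┐ ╵ │ └─┐ │ ╵ ╶───┤ ╶───┤
│   │↳ ↑│   │↓│       │     │
├─┐ └───┤ ╷ │ └───────┴─┬─╴ │
│ │     │ │ │↳ → → → → ↓│   │
│ └───╴ │ │ └─────────┐ │ ╶─┤
│       │ │           │↓│   │
│ ┌─────┤ ├───┐ ┌───╴ │ └─┐ │
│ │     │ │   │ │     │↳ ↓│ │
│ └─╴ ╷ ├─┘ ╷ │ ├─────┴─╴ │ │
│     │ │   │ │ │↓ ← ← ← ↲│ │
├─────┤ ╵ ┌─┤ │ │ ╶─┬───╴ │ │
│     │   │ │ │ │↳ ↓│     │ │
│ ╷ ┌─┴─┬─┘ │ ╵ ├─┐ └─┐ ┌─┘ │
│ │ │   │   │   │ │↳ ↓│ │   │
│ └─┘ ╷ ╵ ╷ └─╴ ╵ └─┐ └─┘ ╶─┤
│     │   │         │↳ → → B│
└─────┴───┴─────────┴───────┘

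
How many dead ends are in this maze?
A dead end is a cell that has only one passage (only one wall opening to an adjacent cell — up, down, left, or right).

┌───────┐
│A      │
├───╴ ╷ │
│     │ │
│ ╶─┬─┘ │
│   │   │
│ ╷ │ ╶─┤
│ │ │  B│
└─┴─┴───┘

Checking each cell for number of passages:

Dead ends found at positions:
  (0, 0)
  (3, 0)
  (3, 1)
  (3, 3)
Total dead ends: 4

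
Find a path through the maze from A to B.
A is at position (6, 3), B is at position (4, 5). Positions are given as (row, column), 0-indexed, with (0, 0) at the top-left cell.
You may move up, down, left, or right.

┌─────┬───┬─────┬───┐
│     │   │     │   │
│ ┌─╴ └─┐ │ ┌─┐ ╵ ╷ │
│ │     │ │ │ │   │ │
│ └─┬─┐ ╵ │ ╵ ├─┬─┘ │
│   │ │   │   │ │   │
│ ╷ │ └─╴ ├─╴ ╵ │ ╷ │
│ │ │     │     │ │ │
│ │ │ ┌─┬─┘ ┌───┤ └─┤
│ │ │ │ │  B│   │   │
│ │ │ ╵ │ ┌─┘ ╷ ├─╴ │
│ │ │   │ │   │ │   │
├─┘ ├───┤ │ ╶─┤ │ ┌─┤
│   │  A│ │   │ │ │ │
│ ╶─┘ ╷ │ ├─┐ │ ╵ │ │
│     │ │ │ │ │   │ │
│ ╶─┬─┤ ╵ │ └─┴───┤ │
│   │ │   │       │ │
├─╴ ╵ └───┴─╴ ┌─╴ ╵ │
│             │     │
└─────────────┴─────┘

Finding the shortest path from (6, 3) to (4, 5):
Path length: 8 steps
Directions: down → down → right → up → up → up → up → right

Solution:

┌─────┬───┬─────┬───┐
│     │   │     │   │
│ ┌─╴ └─┐ │ ┌─┐ ╵ ╷ │
│ │     │ │ │ │   │ │
│ └─┬─┐ ╵ │ ╵ ├─┬─┘ │
│   │ │   │   │ │   │
│ ╷ │ └─╴ ├─╴ ╵ │ ╷ │
│ │ │     │     │ │ │
│ │ │ ┌─┬─┘ ┌───┤ └─┤
│ │ │ │ │↱ B│   │   │
│ │ │ ╵ │ ┌─┘ ╷ ├─╴ │
│ │ │   │↑│   │ │   │
├─┘ ├───┤ │ ╶─┤ │ ┌─┤
│   │  A│↑│   │ │ │ │
│ ╶─┘ ╷ │ ├─┐ │ ╵ │ │
│     │↓│↑│ │ │   │ │
│ ╶─┬─┤ ╵ │ └─┴───┤ │
│   │ │↳ ↑│       │ │
├─╴ ╵ └───┴─╴ ┌─╴ ╵ │
│             │     │
└─────────────┴─────┘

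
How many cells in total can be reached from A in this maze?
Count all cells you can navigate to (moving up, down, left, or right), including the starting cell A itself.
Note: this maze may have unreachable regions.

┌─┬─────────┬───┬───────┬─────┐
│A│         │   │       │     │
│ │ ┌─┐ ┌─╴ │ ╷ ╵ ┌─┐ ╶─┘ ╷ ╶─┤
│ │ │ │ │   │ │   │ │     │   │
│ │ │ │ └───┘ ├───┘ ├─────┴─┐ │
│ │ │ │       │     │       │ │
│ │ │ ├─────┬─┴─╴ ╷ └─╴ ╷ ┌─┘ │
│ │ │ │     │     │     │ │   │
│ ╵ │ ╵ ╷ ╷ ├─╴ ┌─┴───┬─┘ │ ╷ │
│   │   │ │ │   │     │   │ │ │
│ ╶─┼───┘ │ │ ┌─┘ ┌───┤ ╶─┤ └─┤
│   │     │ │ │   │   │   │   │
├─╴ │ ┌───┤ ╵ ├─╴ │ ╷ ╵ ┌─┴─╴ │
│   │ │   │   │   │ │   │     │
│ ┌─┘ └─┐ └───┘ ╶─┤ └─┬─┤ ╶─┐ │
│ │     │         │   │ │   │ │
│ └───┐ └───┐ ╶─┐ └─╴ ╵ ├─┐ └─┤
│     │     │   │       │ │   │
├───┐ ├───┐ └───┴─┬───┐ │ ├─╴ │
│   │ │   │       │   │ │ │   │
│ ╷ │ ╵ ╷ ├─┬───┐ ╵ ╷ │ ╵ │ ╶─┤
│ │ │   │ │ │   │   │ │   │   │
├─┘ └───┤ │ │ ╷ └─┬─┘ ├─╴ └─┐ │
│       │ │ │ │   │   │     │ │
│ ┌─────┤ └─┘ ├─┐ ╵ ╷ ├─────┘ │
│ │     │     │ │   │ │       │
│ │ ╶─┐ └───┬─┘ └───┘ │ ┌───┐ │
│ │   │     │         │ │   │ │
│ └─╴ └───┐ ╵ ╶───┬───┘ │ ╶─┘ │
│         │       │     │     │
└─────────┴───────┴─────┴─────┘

Using BFS/flood-fill to find all reachable cells from A:
Maze size: 15 × 15 = 225 total cells
2 cell(s) are walled off and cannot be reached from A.
Reachable cells: 223

Reachable region (· marks reachable cells):

┌─┬─────────┬───┬───────┬─────┐
│A│· · · · ·│· ·│· · · ·│· · ·│
│ │ ┌─┐ ┌─╴ │ ╷ ╵ ┌─┐ ╶─┘ ╷ ╶─┤
│·│·│·│·│· ·│·│· ·│·│· · ·│· ·│
│ │ │ │ └───┘ ├───┘ ├─────┴─┐ │
│·│·│·│· · · ·│· · ·│· · · ·│·│
│ │ │ ├─────┬─┴─╴ ╷ └─╴ ╷ ┌─┘ │
│·│·│·│· · ·│· · ·│· · ·│·│· ·│
│ ╵ │ ╵ ╷ ╷ ├─╴ ┌─┴───┬─┘ │ ╷ │
│· ·│· ·│·│·│· ·│· · ·│· ·│·│·│
│ ╶─┼───┘ │ │ ┌─┘ ┌───┤ ╶─┤ └─┤
│· ·│· · ·│·│·│· ·│· ·│· ·│· ·│
├─╴ │ ┌───┤ ╵ ├─╴ │ ╷ ╵ ┌─┴─╴ │
│· ·│·│· ·│· ·│· ·│·│· ·│· · ·│
│ ┌─┘ └─┐ └───┘ ╶─┤ └─┬─┤ ╶─┐ │
│·│· · ·│· · · · ·│· ·│·│· ·│·│
│ └───┐ └───┐ ╶─┐ └─╴ ╵ ├─┐ └─┤
│· · ·│· · ·│· ·│· · · ·│·│· ·│
├───┐ ├───┐ └───┴─┬───┐ │ ├─╴ │
│· ·│·│· ·│· · · ·│· ·│·│·│· ·│
│ ╷ │ ╵ ╷ ├─┬───┐ ╵ ╷ │ ╵ │ ╶─┤
│·│·│· ·│·│ │· ·│· ·│·│· ·│· ·│
├─┘ └───┤ │ │ ╷ └─┬─┘ ├─╴ └─┐ │
│· · · ·│·│ │·│· ·│· ·│· · ·│·│
│ ┌─────┤ └─┘ ├─┐ ╵ ╷ ├─────┘ │
│·│· · ·│· · ·│·│· ·│·│· · · ·│
│ │ ╶─┐ └───┬─┘ └───┘ │ ┌───┐ │
│·│· ·│· · ·│· · · · ·│·│· ·│·│
│ └─╴ └───┐ ╵ ╶───┬───┘ │ ╶─┘ │
│· · · · ·│· · · ·│· · ·│· · ·│
└─────────┴───────┴─────┴─────┘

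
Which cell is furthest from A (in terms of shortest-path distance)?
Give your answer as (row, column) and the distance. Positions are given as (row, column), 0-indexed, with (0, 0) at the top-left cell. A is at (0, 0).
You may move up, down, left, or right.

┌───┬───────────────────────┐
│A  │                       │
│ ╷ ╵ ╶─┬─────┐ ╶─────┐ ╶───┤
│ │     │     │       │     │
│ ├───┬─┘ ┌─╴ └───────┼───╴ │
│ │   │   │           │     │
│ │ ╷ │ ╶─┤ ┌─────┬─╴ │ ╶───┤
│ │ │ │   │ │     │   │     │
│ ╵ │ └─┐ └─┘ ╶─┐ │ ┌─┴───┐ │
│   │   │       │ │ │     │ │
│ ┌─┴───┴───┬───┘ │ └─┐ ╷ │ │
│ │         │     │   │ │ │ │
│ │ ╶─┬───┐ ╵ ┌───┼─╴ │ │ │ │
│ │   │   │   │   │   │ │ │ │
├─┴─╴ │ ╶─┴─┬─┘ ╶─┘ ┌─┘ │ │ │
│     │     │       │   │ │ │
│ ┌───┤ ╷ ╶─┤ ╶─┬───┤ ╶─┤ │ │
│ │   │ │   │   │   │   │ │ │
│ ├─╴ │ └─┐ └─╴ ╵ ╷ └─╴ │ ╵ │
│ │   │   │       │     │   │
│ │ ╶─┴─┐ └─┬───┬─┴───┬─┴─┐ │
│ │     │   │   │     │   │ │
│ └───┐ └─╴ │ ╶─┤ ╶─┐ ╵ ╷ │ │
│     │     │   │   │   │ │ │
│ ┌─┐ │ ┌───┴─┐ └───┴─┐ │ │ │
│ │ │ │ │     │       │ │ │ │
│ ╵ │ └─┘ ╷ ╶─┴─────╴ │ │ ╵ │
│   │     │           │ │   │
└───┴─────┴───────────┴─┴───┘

Computing BFS distances from A to all cells:
Furthest cell: (10, 7)
Distance: 121 steps

Path from A to the furthest cell:

┌───┬───────────────────────┐
│A ↓│↱ → → → → → → → → ↓    │
│ ╷ ╵ ╶─┬─────┐ ╶─────┐ ╶───┤
│ │↳ ↑  │↓ ← ↰│       │↳ → ↓│
│ ├───┬─┘ ┌─╴ └───────┼───╴ │
│ │   │↓ ↲│  ↑ ← ← ← ↰│↓ ← ↲│
│ │ ╷ │ ╶─┤ ┌─────┬─╴ │ ╶───┤
│ │ │ │↳ ↓│ │↱ → ↓│↱ ↑│↳ → ↓│
│ ╵ │ └─┐ └─┘ ╶─┐ │ ┌─┴───┐ │
│   │   │↳ → ↑  │↓│↑│  ↓ ↰│↓│
│ ┌─┴───┴───┬───┘ │ └─┐ ╷ │ │
│ │↓ ← ← ← ↰│↓ ← ↲│↑ ↰│↓│↑│↓│
│ │ ╶─┬───┐ ╵ ┌───┼─╴ │ │ │ │
│ │↳ ↓│   │↑ ↲│   │↱ ↑│↓│↑│↓│
├─┴─╴ │ ╶─┴─┬─┘ ╶─┘ ┌─┘ │ │ │
│↓ ← ↲│     │↱ → → ↑│↓ ↲│↑│↓│
│ ┌───┤ ╷ ╶─┤ ╶─┬───┤ ╶─┤ │ │
│↓│   │ │   │↑ ↰│↓ ↰│↳ ↓│↑│↓│
│ ├─╴ │ └─┐ └─╴ ╵ ╷ └─╴ │ ╵ │
│↓│   │   │    ↑ ↲│↑ ← ↲│↑ ↲│
│ │ ╶─┴─┐ └─┬───┬─┴───┬─┴─┐ │
│↓│     │   │↱ B│     │   │ │
│ └───┐ └─╴ │ ╶─┤ ╶─┐ ╵ ╷ │ │
│↳ → ↓│     │↑ ↰│   │   │ │ │
│ ┌─┐ │ ┌───┴─┐ └───┴─┐ │ │ │
│ │ │↓│ │↱ ↓  │↑ ← ← ↰│ │ │ │
│ ╵ │ └─┘ ╷ ╶─┴─────╴ │ │ ╵ │
│   │↳ → ↑│↳ → → → → ↑│ │   │
└───┴─────┴───────────┴─┴───┘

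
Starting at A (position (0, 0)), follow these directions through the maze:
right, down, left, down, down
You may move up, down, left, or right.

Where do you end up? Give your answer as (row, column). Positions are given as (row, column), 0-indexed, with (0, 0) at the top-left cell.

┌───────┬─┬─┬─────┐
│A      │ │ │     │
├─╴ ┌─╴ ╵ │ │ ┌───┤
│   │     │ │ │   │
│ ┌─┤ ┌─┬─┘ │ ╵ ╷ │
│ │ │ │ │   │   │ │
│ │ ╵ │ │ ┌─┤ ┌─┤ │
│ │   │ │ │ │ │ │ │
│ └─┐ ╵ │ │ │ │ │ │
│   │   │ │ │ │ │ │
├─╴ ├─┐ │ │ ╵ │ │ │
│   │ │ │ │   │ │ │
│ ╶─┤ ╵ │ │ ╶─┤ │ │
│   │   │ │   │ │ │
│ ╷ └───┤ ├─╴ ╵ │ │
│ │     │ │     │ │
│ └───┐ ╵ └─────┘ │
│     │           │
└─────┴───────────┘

Following directions step by step:
Start: (0, 0)
  right: (0, 0) → (0, 1)
  down: (0, 1) → (1, 1)
  left: (1, 1) → (1, 0)
  down: (1, 0) → (2, 0)
  down: (2, 0) → (3, 0)
Final position: (3, 0)

Path taken:

┌───────┬─┬─┬─────┐
│A ↓    │ │ │     │
├─╴ ┌─╴ ╵ │ │ ┌───┤
│↓ ↲│     │ │ │   │
│ ┌─┤ ┌─┬─┘ │ ╵ ╷ │
│↓│ │ │ │   │   │ │
│ │ ╵ │ │ ┌─┤ ┌─┤ │
│B│   │ │ │ │ │ │ │
│ └─┐ ╵ │ │ │ │ │ │
│   │   │ │ │ │ │ │
├─╴ ├─┐ │ │ ╵ │ │ │
│   │ │ │ │   │ │ │
│ ╶─┤ ╵ │ │ ╶─┤ │ │
│   │   │ │   │ │ │
│ ╷ └───┤ ├─╴ ╵ │ │
│ │     │ │     │ │
│ └───┐ ╵ └─────┘ │
│     │           │
└─────┴───────────┘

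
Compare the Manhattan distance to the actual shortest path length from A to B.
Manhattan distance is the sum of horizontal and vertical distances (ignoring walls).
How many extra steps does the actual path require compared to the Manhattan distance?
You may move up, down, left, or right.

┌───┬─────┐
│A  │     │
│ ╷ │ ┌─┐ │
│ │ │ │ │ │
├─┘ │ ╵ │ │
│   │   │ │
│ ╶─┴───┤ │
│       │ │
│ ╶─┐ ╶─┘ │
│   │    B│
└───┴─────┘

Manhattan distance: |4 - 0| + |4 - 0| = 8
Actual path length: 10
Extra steps: 10 - 8 = 2

Solution:

┌───┬─────┐
│A ↓│     │
│ ╷ │ ┌─┐ │
│ │↓│ │ │ │
├─┘ │ ╵ │ │
│↓ ↲│   │ │
│ ╶─┴───┤ │
│↳ → ↓  │ │
│ ╶─┐ ╶─┘ │
│   │↳ → B│
└───┴─────┘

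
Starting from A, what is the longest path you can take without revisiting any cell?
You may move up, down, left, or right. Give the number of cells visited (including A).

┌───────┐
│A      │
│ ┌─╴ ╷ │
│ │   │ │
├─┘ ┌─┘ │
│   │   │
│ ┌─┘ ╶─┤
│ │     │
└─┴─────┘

Finding longest simple path using DFS:
Start: (0, 0)
Longest path visits 9 cells
Path: A → right → right → right → down → down → left → down → left

Solution:

┌───────┐
│A → → ↓│
│ ┌─╴ ╷ │
│ │   │↓│
├─┘ ┌─┘ │
│   │↓ ↲│
│ ┌─┘ ╶─┤
│ │B ↲  │
└─┴─────┘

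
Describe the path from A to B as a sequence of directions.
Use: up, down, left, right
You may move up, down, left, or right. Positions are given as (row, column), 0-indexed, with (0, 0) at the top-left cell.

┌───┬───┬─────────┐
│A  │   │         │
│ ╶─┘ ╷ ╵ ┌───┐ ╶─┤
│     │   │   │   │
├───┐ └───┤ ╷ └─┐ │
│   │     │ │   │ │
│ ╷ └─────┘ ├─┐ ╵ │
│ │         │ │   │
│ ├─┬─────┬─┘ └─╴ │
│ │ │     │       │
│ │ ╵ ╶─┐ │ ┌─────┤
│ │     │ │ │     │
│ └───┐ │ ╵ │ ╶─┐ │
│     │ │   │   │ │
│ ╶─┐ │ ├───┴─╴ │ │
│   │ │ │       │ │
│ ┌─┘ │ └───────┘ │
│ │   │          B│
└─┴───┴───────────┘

Finding the path and converting it to directions:
Path through cells: (0,0) → (1,0) → (1,1) → (1,2) → (0,2) → (0,3) → (1,3) → (1,4) → (0,4) → (0,5) → (0,6) → (0,7) → (1,7) → (1,8) → (2,8) → (3,8) → (4,8) → (4,7) → (4,6) → (4,5) → (5,5) → (6,5) → (6,4) → (5,4) → (4,4) → (4,3) → (4,2) → (5,2) → (5,3) → (6,3) → (7,3) → (8,3) → (8,4) → (8,5) → (8,6) → (8,7) → (8,8)
Directions: down, right, right, up, right, down, right, up, right, right, right, down, right, down, down, down, left, left, left, down, down, left, up, up, left, left, down, right, down, down, down, right, right, right, right, right

Solution:

┌───┬───┬─────────┐
│A  │↱ ↓│↱ → → ↓  │
│ ╶─┘ ╷ ╵ ┌───┐ ╶─┤
│↳ → ↑│↳ ↑│   │↳ ↓│
├───┐ └───┤ ╷ └─┐ │
│   │     │ │   │↓│
│ ╷ └─────┘ ├─┐ ╵ │
│ │         │ │  ↓│
│ ├─┬─────┬─┘ └─╴ │
│ │ │↓ ← ↰│↓ ← ← ↲│
│ │ ╵ ╶─┐ │ ┌─────┤
│ │  ↳ ↓│↑│↓│     │
│ └───┐ │ ╵ │ ╶─┐ │
│     │↓│↑ ↲│   │ │
│ ╶─┐ │ ├───┴─╴ │ │
│   │ │↓│       │ │
│ ┌─┘ │ └───────┘ │
│ │   │↳ → → → → B│
└─┴───┴───────────┘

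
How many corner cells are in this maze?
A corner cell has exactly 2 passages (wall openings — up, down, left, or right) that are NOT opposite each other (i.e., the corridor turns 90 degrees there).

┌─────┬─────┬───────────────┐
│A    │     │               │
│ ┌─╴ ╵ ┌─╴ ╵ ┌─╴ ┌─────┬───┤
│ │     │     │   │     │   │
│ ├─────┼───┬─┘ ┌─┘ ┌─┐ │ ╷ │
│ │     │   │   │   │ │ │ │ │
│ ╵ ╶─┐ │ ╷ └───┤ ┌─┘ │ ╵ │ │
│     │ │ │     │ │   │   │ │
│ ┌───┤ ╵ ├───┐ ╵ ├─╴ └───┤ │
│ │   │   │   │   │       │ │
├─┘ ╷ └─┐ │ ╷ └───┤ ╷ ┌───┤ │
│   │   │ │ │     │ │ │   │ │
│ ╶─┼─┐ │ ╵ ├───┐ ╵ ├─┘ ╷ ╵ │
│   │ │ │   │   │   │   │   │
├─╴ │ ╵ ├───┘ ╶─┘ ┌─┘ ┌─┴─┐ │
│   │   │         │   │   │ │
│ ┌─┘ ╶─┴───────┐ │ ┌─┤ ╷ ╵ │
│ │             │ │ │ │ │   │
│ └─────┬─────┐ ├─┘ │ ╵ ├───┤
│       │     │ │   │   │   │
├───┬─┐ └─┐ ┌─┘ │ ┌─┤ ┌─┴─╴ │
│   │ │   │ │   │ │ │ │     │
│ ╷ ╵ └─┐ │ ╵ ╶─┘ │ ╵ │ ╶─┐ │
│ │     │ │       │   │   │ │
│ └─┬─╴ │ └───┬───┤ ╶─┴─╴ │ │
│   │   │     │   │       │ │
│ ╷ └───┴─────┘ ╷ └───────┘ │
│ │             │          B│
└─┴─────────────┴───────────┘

Counting corner cells (2 non-opposite passages):
Total corners: 90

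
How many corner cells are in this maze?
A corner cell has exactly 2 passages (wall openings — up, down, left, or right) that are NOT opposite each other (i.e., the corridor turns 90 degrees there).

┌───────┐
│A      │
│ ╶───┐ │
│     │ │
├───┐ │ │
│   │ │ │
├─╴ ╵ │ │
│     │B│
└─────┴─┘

Counting corner cells (2 non-opposite passages):
Total corners: 6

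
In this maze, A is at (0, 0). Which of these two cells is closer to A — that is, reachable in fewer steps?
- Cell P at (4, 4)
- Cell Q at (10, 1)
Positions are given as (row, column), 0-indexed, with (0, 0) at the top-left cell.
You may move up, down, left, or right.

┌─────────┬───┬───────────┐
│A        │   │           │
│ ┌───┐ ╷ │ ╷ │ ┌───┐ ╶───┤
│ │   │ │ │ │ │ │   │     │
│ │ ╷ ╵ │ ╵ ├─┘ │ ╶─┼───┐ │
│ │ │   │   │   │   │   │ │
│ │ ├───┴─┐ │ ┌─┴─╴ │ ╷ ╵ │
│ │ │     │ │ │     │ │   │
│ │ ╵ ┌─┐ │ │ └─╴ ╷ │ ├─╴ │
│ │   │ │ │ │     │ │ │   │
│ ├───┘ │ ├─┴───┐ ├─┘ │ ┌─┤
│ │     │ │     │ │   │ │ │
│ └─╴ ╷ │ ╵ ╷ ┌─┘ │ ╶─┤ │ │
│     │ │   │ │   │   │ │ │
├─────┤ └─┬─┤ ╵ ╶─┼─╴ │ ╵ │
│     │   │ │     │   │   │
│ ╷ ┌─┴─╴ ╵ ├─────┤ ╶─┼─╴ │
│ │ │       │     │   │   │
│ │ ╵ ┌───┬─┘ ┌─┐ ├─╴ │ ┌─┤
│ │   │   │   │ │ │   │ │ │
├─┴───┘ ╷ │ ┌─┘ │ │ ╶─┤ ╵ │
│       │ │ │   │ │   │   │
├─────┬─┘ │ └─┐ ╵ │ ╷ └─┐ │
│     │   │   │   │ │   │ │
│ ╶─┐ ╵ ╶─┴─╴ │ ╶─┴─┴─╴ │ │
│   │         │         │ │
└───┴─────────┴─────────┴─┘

Shortest path A → P at (4, 4): 16 steps
Shortest path A → Q at (10, 1): 91 steps

P is closer (16 steps vs 91 steps).

Path to P:

┌─────────┬───┬───────────┐
│A → → ↓  │   │           │
│ ┌───┐ ╷ │ ╷ │ ┌───┐ ╶───┤
│ │↓ ↰│↓│ │ │ │ │   │     │
│ │ ╷ ╵ │ ╵ ├─┘ │ ╶─┼───┐ │
│ │↓│↑ ↲│   │   │   │   │ │
│ │ ├───┴─┐ │ ┌─┴─╴ │ ╷ ╵ │
│ │↓│↱ → ↓│ │ │     │ │   │
│ │ ╵ ┌─┐ │ │ └─╴ ╷ │ ├─╴ │
│ │↳ ↑│ │P│ │     │ │ │   │
│ ├───┘ │ ├─┴───┐ ├─┘ │ ┌─┤
│ │     │ │     │ │   │ │ │
│ └─╴ ╷ │ ╵ ╷ ┌─┘ │ ╶─┤ │ │
│     │ │   │ │   │   │ │ │
├─────┤ └─┬─┤ ╵ ╶─┼─╴ │ ╵ │
│     │   │ │     │   │   │
│ ╷ ┌─┴─╴ ╵ ├─────┤ ╶─┼─╴ │
│ │ │       │     │   │   │
│ │ ╵ ┌───┬─┘ ┌─┐ ├─╴ │ ┌─┤
│ │   │   │   │ │ │   │ │ │
├─┴───┘ ╷ │ ┌─┘ │ │ ╶─┤ ╵ │
│       │ │ │   │ │   │   │
├─────┬─┘ │ └─┐ ╵ │ ╷ └─┐ │
│     │   │   │   │ │   │ │
│ ╶─┐ ╵ ╶─┴─╴ │ ╶─┴─┴─╴ │ │
│   │         │         │ │
└───┴─────────┴─────────┴─┘

Path to Q:

┌─────────┬───┬───────────┐
│A → → ↓  │   │↱ → → ↓    │
│ ┌───┐ ╷ │ ╷ │ ┌───┐ ╶───┤
│ │↓ ↰│↓│ │ │ │↑│   │↳ → ↓│
│ │ ╷ ╵ │ ╵ ├─┘ │ ╶─┼───┐ │
│ │↓│↑ ↲│   │↱ ↑│   │↓ ↰│↓│
│ │ ├───┴─┐ │ ┌─┴─╴ │ ╷ ╵ │
│ │↓│↱ → ↓│ │↑│     │↓│↑ ↲│
│ │ ╵ ┌─┐ │ │ └─╴ ╷ │ ├─╴ │
│ │↳ ↑│ │↓│ │↑ ← ↰│ │↓│   │
│ ├───┘ │ ├─┴───┐ ├─┘ │ ┌─┤
│ │     │↓│↱ ↓  │↑│↓ ↲│ │ │
│ └─╴ ╷ │ ╵ ╷ ┌─┘ │ ╶─┤ │ │
│     │ │↳ ↑│↓│↱ ↑│↳ ↓│ │ │
├─────┤ └─┬─┤ ╵ ╶─┼─╴ │ ╵ │
│     │   │ │↳ ↑  │↓ ↲│   │
│ ╷ ┌─┴─╴ ╵ ├─────┤ ╶─┼─╴ │
│ │ │       │↓ ← ↰│↳ ↓│   │
│ │ ╵ ┌───┬─┘ ┌─┐ ├─╴ │ ┌─┤
│ │   │↓ ↰│↓ ↲│ │↑│↓ ↲│ │ │
├─┴───┘ ╷ │ ┌─┘ │ │ ╶─┤ ╵ │
│  Q ← ↲│↑│↓│   │↑│↳ ↓│   │
├─────┬─┘ │ └─┐ ╵ │ ╷ └─┐ │
│     │↱ ↑│↳ ↓│↱ ↑│ │↳ ↓│ │
│ ╶─┐ ╵ ╶─┴─╴ │ ╶─┴─┴─╴ │ │
│   │  ↑ ← ← ↲│↑ ← ← ← ↲│ │
└───┴─────────┴─────────┴─┘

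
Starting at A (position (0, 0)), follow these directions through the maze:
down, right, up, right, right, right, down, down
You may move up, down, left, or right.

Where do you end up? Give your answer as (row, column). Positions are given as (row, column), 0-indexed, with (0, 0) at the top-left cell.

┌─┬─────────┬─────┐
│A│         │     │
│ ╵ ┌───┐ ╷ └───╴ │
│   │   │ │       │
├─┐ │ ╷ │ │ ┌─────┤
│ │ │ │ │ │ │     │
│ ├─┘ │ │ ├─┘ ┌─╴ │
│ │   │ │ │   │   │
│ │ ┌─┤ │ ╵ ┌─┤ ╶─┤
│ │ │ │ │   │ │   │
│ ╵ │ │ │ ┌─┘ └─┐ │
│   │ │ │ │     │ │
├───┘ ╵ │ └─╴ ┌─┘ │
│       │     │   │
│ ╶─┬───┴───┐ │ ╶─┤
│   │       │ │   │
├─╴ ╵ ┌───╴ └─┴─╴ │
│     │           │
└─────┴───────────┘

Following directions step by step:
Start: (0, 0)
  down: (0, 0) → (1, 0)
  right: (1, 0) → (1, 1)
  up: (1, 1) → (0, 1)
  right: (0, 1) → (0, 2)
  right: (0, 2) → (0, 3)
  right: (0, 3) → (0, 4)
  down: (0, 4) → (1, 4)
  down: (1, 4) → (2, 4)
Final position: (2, 4)

Path taken:

┌─┬─────────┬─────┐
│A│↱ → → ↓  │     │
│ ╵ ┌───┐ ╷ └───╴ │
│↳ ↑│   │↓│       │
├─┐ │ ╷ │ │ ┌─────┤
│ │ │ │ │B│ │     │
│ ├─┘ │ │ ├─┘ ┌─╴ │
│ │   │ │ │   │   │
│ │ ┌─┤ │ ╵ ┌─┤ ╶─┤
│ │ │ │ │   │ │   │
│ ╵ │ │ │ ┌─┘ └─┐ │
│   │ │ │ │     │ │
├───┘ ╵ │ └─╴ ┌─┘ │
│       │     │   │
│ ╶─┬───┴───┐ │ ╶─┤
│   │       │ │   │
├─╴ ╵ ┌───╴ └─┴─╴ │
│     │           │
└─────┴───────────┘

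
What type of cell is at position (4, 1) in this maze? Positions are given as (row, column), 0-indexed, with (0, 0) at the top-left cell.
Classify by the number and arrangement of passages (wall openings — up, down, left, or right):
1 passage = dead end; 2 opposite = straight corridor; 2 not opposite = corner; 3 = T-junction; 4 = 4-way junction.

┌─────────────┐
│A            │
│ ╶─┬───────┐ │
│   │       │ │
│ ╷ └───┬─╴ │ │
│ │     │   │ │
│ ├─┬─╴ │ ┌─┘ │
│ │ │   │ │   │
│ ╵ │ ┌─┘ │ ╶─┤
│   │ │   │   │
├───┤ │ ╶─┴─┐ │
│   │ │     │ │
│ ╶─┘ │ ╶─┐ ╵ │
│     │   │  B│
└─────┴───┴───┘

Checking cell at (4, 1):
Number of passages: 2
Cell type: corner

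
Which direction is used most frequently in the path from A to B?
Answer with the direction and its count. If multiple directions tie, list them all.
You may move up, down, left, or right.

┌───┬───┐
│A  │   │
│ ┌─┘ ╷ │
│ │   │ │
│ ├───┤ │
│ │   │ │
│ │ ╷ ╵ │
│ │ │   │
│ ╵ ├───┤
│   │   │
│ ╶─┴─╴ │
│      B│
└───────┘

Directions: down, down, down, down, down, right, right, right
Counts: {'down': 5, 'right': 3}
Most common: down (5 times)

Solution:

┌───┬───┐
│A  │   │
│ ┌─┘ ╷ │
│↓│   │ │
│ ├───┤ │
│↓│   │ │
│ │ ╷ ╵ │
│↓│ │   │
│ ╵ ├───┤
│↓  │   │
│ ╶─┴─╴ │
│↳ → → B│
└───────┘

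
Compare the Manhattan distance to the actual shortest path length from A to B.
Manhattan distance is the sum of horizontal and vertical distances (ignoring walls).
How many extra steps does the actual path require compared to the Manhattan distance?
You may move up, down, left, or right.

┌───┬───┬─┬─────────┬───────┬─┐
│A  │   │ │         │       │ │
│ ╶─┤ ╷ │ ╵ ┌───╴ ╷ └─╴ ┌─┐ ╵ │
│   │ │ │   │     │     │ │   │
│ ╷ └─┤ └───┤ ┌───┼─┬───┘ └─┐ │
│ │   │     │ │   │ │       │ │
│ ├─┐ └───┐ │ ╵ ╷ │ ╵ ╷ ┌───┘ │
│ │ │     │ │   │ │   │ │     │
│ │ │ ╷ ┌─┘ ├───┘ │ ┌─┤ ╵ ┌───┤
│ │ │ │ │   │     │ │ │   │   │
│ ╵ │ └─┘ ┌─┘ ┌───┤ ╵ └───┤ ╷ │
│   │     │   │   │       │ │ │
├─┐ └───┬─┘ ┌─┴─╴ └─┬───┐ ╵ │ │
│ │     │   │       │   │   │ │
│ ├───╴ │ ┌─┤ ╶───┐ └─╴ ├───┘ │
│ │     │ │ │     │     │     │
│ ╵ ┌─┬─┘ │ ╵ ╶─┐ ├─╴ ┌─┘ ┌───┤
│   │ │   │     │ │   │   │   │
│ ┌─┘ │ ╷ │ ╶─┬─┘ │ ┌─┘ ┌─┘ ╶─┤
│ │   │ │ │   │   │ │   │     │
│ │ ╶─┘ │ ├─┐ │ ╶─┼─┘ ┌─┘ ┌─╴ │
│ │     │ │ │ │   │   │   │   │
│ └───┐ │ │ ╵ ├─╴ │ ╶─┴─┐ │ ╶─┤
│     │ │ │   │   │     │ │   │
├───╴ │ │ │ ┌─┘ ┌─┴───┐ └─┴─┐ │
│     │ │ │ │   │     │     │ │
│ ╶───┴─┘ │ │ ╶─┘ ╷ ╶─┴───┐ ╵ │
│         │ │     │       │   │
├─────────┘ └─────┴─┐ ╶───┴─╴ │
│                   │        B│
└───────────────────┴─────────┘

Manhattan distance: |14 - 0| + |14 - 0| = 28
Actual path length: 100
Extra steps: 100 - 28 = 72

Solution:

┌───┬───┬─┬─────────┬───────┬─┐
│A  │   │ │      ↱ ↓│  ↱ → ↓│ │
│ ╶─┤ ╷ │ ╵ ┌───╴ ╷ └─╴ ┌─┐ ╵ │
│↓  │ │ │   │↱ → ↑│↳ → ↑│ │↳ ↓│
│ ╷ └─┤ └───┤ ┌───┼─┬───┘ └─┐ │
│↓│   │     │↑│↓ ↰│ │↓ ↰    │↓│
│ ├─┐ └───┐ │ ╵ ╷ │ ╵ ╷ ┌───┘ │
│↓│ │     │ │↑ ↲│↑│↓ ↲│↑│↓ ← ↲│
│ │ │ ╷ ┌─┘ ├───┘ │ ┌─┤ ╵ ┌───┤
│↓│ │ │ │   │↱ → ↑│↓│ │↑ ↲│↱ ↓│
│ ╵ │ └─┘ ┌─┘ ┌───┤ ╵ └───┤ ╷ │
│↳ ↓│     │↱ ↑│   │↳ → → ↓│↑│↓│
├─┐ └───┬─┘ ┌─┴─╴ └─┬───┐ ╵ │ │
│ │↳ → ↓│↱ ↑│       │   │↳ ↑│↓│
│ ├───╴ │ ┌─┤ ╶───┐ └─╴ ├───┘ │
│ │↓ ← ↲│↑│ │     │     │↓ ← ↲│
│ ╵ ┌─┬─┘ │ ╵ ╶─┐ ├─╴ ┌─┘ ┌───┤
│↓ ↲│ │  ↑│     │ │   │↓ ↲│   │
│ ┌─┘ │ ╷ │ ╶─┬─┘ │ ┌─┘ ┌─┘ ╶─┤
│↓│   │ │↑│   │   │ │↓ ↲│     │
│ │ ╶─┘ │ ├─┐ │ ╶─┼─┘ ┌─┘ ┌─╴ │
│↓│     │↑│ │ │   │↓ ↲│   │   │
│ └───┐ │ │ ╵ ├─╴ │ ╶─┴─┐ │ ╶─┤
│↳ → ↓│ │↑│   │   │↳ → ↓│ │   │
├───╴ │ │ │ ┌─┘ ┌─┴───┐ └─┴─┐ │
│↓ ← ↲│ │↑│ │   │     │↳ → ↓│ │
│ ╶───┴─┘ │ │ ╶─┘ ╷ ╶─┴───┐ ╵ │
│↳ → → → ↑│ │     │       │↳ ↓│
├─────────┘ └─────┴─┐ ╶───┴─╴ │
│                   │        B│
└───────────────────┴─────────┘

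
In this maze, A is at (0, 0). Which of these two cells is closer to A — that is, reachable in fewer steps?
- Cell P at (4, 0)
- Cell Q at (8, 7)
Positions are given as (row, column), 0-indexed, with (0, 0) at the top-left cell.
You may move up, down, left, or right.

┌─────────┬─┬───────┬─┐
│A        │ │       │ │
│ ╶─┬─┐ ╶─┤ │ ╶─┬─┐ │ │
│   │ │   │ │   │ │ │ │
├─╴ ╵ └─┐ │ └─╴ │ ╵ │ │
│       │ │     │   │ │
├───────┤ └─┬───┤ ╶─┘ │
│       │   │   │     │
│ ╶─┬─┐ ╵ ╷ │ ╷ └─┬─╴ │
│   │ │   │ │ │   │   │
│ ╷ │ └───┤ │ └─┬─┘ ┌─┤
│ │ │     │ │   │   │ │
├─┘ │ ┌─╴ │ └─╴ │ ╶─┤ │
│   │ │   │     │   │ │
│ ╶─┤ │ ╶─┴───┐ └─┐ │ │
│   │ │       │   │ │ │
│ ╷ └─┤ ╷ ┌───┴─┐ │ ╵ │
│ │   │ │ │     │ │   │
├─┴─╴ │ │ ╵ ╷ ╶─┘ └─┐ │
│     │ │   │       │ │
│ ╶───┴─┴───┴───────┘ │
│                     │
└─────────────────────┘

Shortest path A → P at (4, 0): 14 steps
Shortest path A → Q at (8, 7): 21 steps

P is closer (14 steps vs 21 steps).

Path to P:

┌─────────┬─┬───────┬─┐
│A → → ↓  │ │       │ │
│ ╶─┬─┐ ╶─┤ │ ╶─┬─┐ │ │
│   │ │↳ ↓│ │   │ │ │ │
├─╴ ╵ └─┐ │ └─╴ │ ╵ │ │
│       │↓│     │   │ │
├───────┤ └─┬───┤ ╶─┘ │
│↓ ← ← ↰│↓  │   │     │
│ ╶─┬─┐ ╵ ╷ │ ╷ └─┬─╴ │
│P  │ │↑ ↲│ │ │   │   │
│ ╷ │ └───┤ │ └─┬─┘ ┌─┤
│ │ │     │ │   │   │ │
├─┘ │ ┌─╴ │ └─╴ │ ╶─┤ │
│   │ │   │     │   │ │
│ ╶─┤ │ ╶─┴───┐ └─┐ │ │
│   │ │       │   │ │ │
│ ╷ └─┤ ╷ ┌───┴─┐ │ ╵ │
│ │   │ │ │     │ │   │
├─┴─╴ │ │ ╵ ╷ ╶─┘ └─┐ │
│     │ │   │       │ │
│ ╶───┴─┴───┴───────┘ │
│                     │
└─────────────────────┘

Path to Q:

┌─────────┬─┬───────┬─┐
│A → → ↓  │ │       │ │
│ ╶─┬─┐ ╶─┤ │ ╶─┬─┐ │ │
│   │ │↳ ↓│ │   │ │ │ │
├─╴ ╵ └─┐ │ └─╴ │ ╵ │ │
│       │↓│     │   │ │
├───────┤ └─┬───┤ ╶─┘ │
│       │↳ ↓│   │     │
│ ╶─┬─┐ ╵ ╷ │ ╷ └─┬─╴ │
│   │ │   │↓│ │   │   │
│ ╷ │ └───┤ │ └─┬─┘ ┌─┤
│ │ │     │↓│   │   │ │
├─┘ │ ┌─╴ │ └─╴ │ ╶─┤ │
│   │ │   │↳ → ↓│   │ │
│ ╶─┤ │ ╶─┴───┐ └─┐ │ │
│   │ │       │↳ ↓│ │ │
│ ╷ └─┤ ╷ ┌───┴─┐ │ ╵ │
│ │   │ │ │  ↱ Q│↓│   │
├─┴─╴ │ │ ╵ ╷ ╶─┘ └─┐ │
│     │ │   │↑ ← ↲  │ │
│ ╶───┴─┴───┴───────┘ │
│                     │
└─────────────────────┘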